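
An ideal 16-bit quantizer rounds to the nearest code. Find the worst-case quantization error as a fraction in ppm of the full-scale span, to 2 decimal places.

7.63 ppm

Rounding → worst-case error = ½ LSB = V_FS/2^17, so 1e+06/131072 = 7.62939 ppm of full scale.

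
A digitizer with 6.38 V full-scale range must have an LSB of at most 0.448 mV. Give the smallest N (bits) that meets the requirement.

Number of steps required ≥ 6.38 V / 0.448 mV = 14241.07.
Need 2^N ≥ 14241.07; 2^13 = 8192, 2^14 = 16384.
Minimum N = 14.

14 bits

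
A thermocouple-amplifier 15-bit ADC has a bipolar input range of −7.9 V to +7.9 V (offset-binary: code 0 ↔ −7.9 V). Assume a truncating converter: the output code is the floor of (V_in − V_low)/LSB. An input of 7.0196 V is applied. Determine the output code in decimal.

code 30942

With 32768 levels over 15.8 V, one step is 482.18 µV.
(7.0196 − (−7.9)) / 0.000482178 = 30942.117 LSBs.
⌊·⌋(30942.117) = 30942.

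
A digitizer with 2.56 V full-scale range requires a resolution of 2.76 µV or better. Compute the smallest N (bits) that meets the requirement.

Number of steps required ≥ 2.56 V / 2.76 µV = 927536.23.
Need 2^N ≥ 927536.23; 2^19 = 524288, 2^20 = 1048576.
Minimum N = 20.

20 bits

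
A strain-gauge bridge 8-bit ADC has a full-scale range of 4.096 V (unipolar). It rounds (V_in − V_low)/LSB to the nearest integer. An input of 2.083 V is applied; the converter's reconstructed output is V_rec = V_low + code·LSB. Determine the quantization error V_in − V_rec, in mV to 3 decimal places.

Step size: 4.096 V ÷ 2^8 = 16.000 mV.
Scaled input = 130.1875 LSBs, so code = 130.
Code 130 maps back to 0 + 130×0.016 V = 2.08 V.
Difference: 0.003 V → 3.000 mV.

3.000 mV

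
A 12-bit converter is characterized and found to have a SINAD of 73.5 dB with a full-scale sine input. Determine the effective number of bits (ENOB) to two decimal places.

ENOB = (SINAD − 1.76) / 6.02 = (73.5 − 1.76)/6.02 = 11.917.

11.92 bits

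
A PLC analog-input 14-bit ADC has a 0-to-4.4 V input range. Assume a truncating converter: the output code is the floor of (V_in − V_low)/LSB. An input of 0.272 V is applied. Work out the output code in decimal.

code 1012

With 16384 levels over 4.4 V, one step is 268.55 µV.
Input sits at 1012.829 steps above V_low.
⌊·⌋(1012.829) = 1012.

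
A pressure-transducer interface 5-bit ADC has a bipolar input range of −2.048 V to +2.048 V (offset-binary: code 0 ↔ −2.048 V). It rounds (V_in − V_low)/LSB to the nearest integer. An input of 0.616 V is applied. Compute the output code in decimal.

code 21

LSB = 4.096 V / 32 = 128.000 mV.
(V_in − V_low)/LSB = (0.616 − (−2.048)) / 0.128 = 20.812.
round(20.812) = 21.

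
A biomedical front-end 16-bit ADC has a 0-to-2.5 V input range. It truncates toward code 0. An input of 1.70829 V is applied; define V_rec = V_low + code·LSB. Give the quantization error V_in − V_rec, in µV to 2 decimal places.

One LSB is 2.5 V / 65536 = 38.15 µV.
(V_in − V_low)/LSB = (1.70829 − 0)/3.8147e-05 = 44781.7974 → code 44781 (floor).
Code 44781 maps back to 0 + 44781×3.8147e-05 V = 1.7082596 V.
Error = 1.70829 − 1.7082596 = 3.04175e-05 V = 30.42 µV.

30.42 µV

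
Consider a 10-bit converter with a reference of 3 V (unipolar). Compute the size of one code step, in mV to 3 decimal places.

Full-scale span = 3 V.
LSB = 3 / 2^10 = 3 / 1024 = 0.00292969 V = 2.930 mV.

2.930 mV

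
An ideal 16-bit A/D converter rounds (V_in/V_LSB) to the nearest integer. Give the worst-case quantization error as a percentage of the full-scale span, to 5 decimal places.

0.00076 %

Rounding → worst-case error = ½ LSB = V_FS/2^17, so 100/131072 = 0.000762939 % of full scale.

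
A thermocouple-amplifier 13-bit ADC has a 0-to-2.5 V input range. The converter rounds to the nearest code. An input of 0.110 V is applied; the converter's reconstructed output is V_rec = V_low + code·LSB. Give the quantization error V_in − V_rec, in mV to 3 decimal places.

One LSB is 2.5 V / 8192 = 305.18 µV.
(0.110 − 0)/0.000305176 = 360.4480; round gives code 360.
V_rec = 0 + 360·0.000305176 = 0.10986328 V.
V_in − V_rec = 0.000136719 V = 0.137 mV.

0.137 mV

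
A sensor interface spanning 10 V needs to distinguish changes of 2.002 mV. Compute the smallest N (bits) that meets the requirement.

13 bits

Number of steps required ≥ 10 V / 2.002 mV = 4995.00.
Need 2^N ≥ 4995.00; 2^12 = 4096, 2^13 = 8192.
Minimum N = 13.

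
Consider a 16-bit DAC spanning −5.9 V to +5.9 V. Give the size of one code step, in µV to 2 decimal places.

Full-scale span = 11.8 V.
LSB = 11.8 / 2^16 = 11.8 / 65536 = 0.000180054 V = 180.05 µV.

180.05 µV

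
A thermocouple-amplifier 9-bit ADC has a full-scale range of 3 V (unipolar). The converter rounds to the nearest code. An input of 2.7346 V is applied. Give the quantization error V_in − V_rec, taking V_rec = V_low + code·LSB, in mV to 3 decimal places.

Step size: 3 V ÷ 2^9 = 5.859 mV.
(2.7346 − 0)/0.00585938 = 466.7051; round gives code 467.
V_rec = 0 + 467·0.00585938 = 2.7363281 V.
V_in − V_rec = -0.00172813 V = -1.728 mV.

-1.728 mV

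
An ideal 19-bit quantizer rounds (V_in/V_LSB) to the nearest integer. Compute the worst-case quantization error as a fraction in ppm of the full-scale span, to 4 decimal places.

Rounding → worst-case error = ½ LSB = V_FS/2^20, so 1e+06/1048576 = 0.953674 ppm of full scale.

0.9537 ppm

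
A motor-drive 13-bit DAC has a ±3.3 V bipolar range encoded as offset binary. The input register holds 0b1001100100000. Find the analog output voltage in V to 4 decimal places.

0.6445 V

LSB = 6.6 V / 2^13 = 0.806 mV.
Code 0b1001100100000 = 4896 decimal.
V_out = (−3.3) + 4896 × 0.000805664 V = 0.644531 V.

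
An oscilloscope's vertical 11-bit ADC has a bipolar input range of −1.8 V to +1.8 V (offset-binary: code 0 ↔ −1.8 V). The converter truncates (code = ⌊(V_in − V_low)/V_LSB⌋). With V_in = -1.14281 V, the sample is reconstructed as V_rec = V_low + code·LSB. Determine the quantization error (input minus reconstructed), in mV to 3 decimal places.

1.526 mV

One LSB is 3.6 V / 2048 = 1.758 mV.
(V_in − V_low)/LSB = (-1.14281 − (−1.8))/0.00175781 = 373.8681 → code 373 (floor).
Code 373 maps back to (−1.8) + 373×0.00175781 V = -1.1443359 V.
Difference: 0.00152594 V → 1.526 mV.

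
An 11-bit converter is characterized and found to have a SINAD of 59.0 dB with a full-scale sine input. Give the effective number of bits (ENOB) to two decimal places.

ENOB = (SINAD − 1.76) / 6.02 = (59.0 − 1.76)/6.02 = 9.508.

9.51 bits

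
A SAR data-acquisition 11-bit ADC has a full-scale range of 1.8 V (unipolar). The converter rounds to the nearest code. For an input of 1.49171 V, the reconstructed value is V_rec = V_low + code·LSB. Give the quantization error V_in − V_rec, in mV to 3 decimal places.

0.206 mV

LSB = 1.8/2^11 = 0.879 mV.
Scaled input = 1697.2345 LSBs, so code = 1697.
Code 1697 maps back to 0 + 1697×0.000878906 V = 1.4915039 V.
V_in − V_rec = 0.000206094 V = 0.206 mV.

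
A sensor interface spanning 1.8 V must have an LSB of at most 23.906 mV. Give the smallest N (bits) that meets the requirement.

7 bits

Number of steps required ≥ 1.8 V / 23.906 mV = 75.29.
Need 2^N ≥ 75.29; 2^6 = 64, 2^7 = 128.
Minimum N = 7.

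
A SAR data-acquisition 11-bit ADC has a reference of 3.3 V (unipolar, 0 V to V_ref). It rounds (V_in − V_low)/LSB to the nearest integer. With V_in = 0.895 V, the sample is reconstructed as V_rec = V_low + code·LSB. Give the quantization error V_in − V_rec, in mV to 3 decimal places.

LSB = 3.3/2^11 = 1.611 mV.
(0.895 − 0)/0.00161133 = 555.4424; round gives code 555.
Reconstructed: 0.89428711 V.
V_in − V_rec = 0.000712891 V = 0.713 mV.

0.713 mV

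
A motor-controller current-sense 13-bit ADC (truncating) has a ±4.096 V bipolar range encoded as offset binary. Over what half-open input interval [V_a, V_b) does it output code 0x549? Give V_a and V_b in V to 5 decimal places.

LSB = 8.192/2^13 = 1.000 mV.
Code 0x549 = 1353 decimal.
V_a = V_low + 1353·LSB = -2.743 V; V_b = V_low + 1354·LSB = -2.742 V.

[-2.74300 V, -2.74200 V)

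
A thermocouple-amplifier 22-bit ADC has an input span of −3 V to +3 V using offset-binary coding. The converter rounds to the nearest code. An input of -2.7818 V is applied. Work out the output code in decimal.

code 152533

With 4194304 levels over 6 V, one step is 1.43 µV.
(V_in − V_low)/LSB = (-2.7818 − (−3)) / 1.43051e-06 = 152532.855.
round(152532.855) = 152533.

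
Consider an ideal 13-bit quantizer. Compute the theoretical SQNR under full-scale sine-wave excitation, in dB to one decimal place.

80.0 dB

SNR ≈ 6.02·N + 1.76 dB = 6.02·13 + 1.76 = 80.02 dB.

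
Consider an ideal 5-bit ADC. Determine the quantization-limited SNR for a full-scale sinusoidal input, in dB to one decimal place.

SNR ≈ 6.02·N + 1.76 dB = 6.02·5 + 1.76 = 31.86 dB.

31.9 dB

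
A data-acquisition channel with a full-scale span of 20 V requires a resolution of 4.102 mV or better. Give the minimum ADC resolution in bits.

Number of steps required ≥ 20 V / 4.102 mV = 4875.67.
Need 2^N ≥ 4875.67; 2^12 = 4096, 2^13 = 8192.
Minimum N = 13.

13 bits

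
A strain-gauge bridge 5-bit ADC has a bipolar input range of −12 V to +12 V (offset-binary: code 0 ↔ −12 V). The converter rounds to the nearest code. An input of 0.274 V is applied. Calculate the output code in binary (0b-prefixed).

LSB = 24 V / 32 = 0.7500 V.
(V_in − V_low)/LSB = (0.274 − (−12)) / 0.75 = 16.365.
Round → code 16.
In binary (0b-prefixed): 0b10000.

code 0b10000 (decimal 16)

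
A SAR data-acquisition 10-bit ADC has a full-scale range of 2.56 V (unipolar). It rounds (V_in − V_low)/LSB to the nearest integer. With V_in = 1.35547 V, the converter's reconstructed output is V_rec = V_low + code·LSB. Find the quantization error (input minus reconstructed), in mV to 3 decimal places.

Step size: 2.56 V ÷ 2^10 = 2.500 mV.
Scaled input = 542.1880 LSBs, so code = 542.
Reconstructed: 1.355 V.
V_in − V_rec = 0.00047 V = 0.470 mV.

0.470 mV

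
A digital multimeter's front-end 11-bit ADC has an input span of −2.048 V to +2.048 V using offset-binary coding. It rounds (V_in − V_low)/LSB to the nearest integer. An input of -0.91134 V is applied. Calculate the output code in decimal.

code 568

Full-scale span = 4.096 V; LSB = 4.096/2^11 = 2.000 mV.
(-0.91134 − (−2.048)) / 0.002 = 568.330 LSBs.
Round → code 568.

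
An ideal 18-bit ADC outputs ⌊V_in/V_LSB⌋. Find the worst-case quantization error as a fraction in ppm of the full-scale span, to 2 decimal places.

3.81 ppm

Truncating → worst-case error = 1 LSB = V_FS/2^18, so 1e+06/262144 = 3.8147 ppm of full scale.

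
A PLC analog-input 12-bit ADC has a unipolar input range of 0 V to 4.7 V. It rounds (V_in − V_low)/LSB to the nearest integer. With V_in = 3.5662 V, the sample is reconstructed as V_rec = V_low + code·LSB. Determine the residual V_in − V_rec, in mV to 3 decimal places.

-0.109 mV

Step size: 4.7 V ÷ 2^12 = 1.147 mV.
(3.5662 − 0)/0.00114746 = 3107.9054; round gives code 3108.
V_rec = 0 + 3108·0.00114746 = 3.5663086 V.
Error = 3.5662 − 3.5663086 = -0.000108594 V = -0.109 mV.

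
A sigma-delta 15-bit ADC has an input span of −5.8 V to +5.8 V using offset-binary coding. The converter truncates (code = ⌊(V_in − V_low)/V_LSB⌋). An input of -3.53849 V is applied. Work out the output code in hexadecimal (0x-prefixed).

code 0x18F4 (decimal 6388)

With 32768 levels over 11.6 V, one step is 354.00 µV.
(-3.53849 − (−5.8)) / 0.000354004 = 6388.376 LSBs.
⌊·⌋(6388.376) = 6388.
In hexadecimal (0x-prefixed): 0x18F4.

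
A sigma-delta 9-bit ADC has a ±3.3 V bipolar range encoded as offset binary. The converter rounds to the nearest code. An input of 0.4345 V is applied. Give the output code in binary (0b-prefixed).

With 512 levels over 6.6 V, one step is 12.891 mV.
(0.4345 − (−3.3)) / 0.0128906 = 289.707 LSBs.
round(289.707) = 290.
In binary (0b-prefixed): 0b100100010.

code 0b100100010 (decimal 290)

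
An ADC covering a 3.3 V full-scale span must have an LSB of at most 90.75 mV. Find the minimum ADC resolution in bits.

Number of steps required ≥ 3.3 V / 90.75 mV = 36.36.
Need 2^N ≥ 36.36; 2^5 = 32, 2^6 = 64.
Minimum N = 6.

6 bits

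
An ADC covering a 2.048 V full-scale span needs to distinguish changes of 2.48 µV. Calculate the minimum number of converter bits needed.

Number of steps required ≥ 2.048 V / 2.48 µV = 825806.45.
Need 2^N ≥ 825806.45; 2^19 = 524288, 2^20 = 1048576.
Minimum N = 20.

20 bits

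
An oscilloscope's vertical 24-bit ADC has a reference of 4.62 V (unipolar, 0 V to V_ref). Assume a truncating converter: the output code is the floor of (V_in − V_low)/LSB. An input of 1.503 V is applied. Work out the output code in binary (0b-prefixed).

code 0b10100110100100001111010 (decimal 5458042)

With 16777216 levels over 4.62 V, one step is 0.28 µV.
Input sits at 5458042.348 steps above V_low.
⌊·⌋(5458042.348) = 5458042.
In binary (0b-prefixed): 0b10100110100100001111010.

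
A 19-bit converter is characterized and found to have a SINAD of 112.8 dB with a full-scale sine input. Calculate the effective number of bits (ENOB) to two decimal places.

18.45 bits

ENOB = (SINAD − 1.76) / 6.02 = (112.8 − 1.76)/6.02 = 18.445.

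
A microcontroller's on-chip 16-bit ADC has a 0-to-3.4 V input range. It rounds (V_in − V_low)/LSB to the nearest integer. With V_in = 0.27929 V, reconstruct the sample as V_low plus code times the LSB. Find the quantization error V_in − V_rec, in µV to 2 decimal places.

LSB = 3.4/2^16 = 51.88 µV.
(V_in − V_low)/LSB = (0.27929 − 0)/5.18799e-05 = 5383.3969 → code 5383 (round).
Reconstructed: 0.27926941 V.
V_in − V_rec = 2.05908e-05 V = 20.59 µV.

20.59 µV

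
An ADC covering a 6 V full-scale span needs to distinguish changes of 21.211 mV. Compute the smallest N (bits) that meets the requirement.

9 bits

Number of steps required ≥ 6 V / 21.211 mV = 282.87.
Need 2^N ≥ 282.87; 2^8 = 256, 2^9 = 512.
Minimum N = 9.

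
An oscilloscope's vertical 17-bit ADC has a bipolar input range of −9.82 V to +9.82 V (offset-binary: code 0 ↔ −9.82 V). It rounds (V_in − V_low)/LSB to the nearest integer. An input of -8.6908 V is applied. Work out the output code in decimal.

code 7536

LSB = 19.64 V / 131072 = 149.84 µV.
(-8.6908 − (−9.82)) / 0.000149841 = 7535.973 LSBs.
Round → code 7536.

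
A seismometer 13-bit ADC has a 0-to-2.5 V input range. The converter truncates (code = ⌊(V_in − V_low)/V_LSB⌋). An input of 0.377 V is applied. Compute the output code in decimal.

code 1235

LSB = 2.5 V / 8192 = 305.18 µV.
(0.377 − 0) / 0.000305176 = 1235.354 LSBs.
⌊·⌋(1235.354) = 1235.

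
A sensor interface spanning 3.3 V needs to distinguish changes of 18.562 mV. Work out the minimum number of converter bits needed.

Number of steps required ≥ 3.3 V / 18.562 mV = 177.78.
Need 2^N ≥ 177.78; 2^7 = 128, 2^8 = 256.
Minimum N = 8.

8 bits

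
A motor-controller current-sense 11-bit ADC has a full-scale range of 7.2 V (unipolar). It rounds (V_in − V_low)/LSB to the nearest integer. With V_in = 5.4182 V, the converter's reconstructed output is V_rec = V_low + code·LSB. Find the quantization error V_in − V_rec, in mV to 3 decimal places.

0.622 mV

LSB = 7.2/2^11 = 3.516 mV.
(V_in − V_low)/LSB = (5.4182 − 0)/0.00351563 = 1541.1769 → code 1541 (round).
V_rec = 0 + 1541·0.00351563 = 5.4175781 V.
Error = 5.4182 − 5.4175781 = 0.000621875 V = 0.622 mV.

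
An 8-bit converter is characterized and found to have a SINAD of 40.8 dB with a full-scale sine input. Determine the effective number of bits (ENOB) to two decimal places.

6.49 bits

ENOB = (SINAD − 1.76) / 6.02 = (40.8 − 1.76)/6.02 = 6.485.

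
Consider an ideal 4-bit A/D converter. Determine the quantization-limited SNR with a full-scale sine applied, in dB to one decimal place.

25.8 dB

SNR ≈ 6.02·N + 1.76 dB = 6.02·4 + 1.76 = 25.84 dB.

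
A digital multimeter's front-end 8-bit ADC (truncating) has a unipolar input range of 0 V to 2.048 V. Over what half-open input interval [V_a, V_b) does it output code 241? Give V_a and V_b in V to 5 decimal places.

[1.92800 V, 1.93600 V)

LSB = 2.048/2^8 = 8.000 mV.
V_a = V_low + 241·LSB = 1.928 V; V_b = V_low + 242·LSB = 1.936 V.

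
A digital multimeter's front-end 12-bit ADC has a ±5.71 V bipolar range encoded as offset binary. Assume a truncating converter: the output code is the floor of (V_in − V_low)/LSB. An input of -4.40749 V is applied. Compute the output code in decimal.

code 467

With 4096 levels over 11.42 V, one step is 2.788 mV.
(V_in − V_low)/LSB = (-4.40749 − (−5.71)) / 0.00278809 = 467.170.
So the output code is 467.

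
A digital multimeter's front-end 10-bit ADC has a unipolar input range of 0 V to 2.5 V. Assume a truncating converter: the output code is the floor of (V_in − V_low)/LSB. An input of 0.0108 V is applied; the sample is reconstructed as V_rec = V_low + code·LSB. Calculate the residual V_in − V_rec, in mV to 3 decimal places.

LSB = 2.5/2^10 = 2.441 mV.
(V_in − V_low)/LSB = (0.0108 − 0)/0.00244141 = 4.4237 → code 4 (floor).
V_rec = 0 + 4·0.00244141 = 0.009765625 V.
Difference: 0.00103437 V → 1.034 mV.

1.034 mV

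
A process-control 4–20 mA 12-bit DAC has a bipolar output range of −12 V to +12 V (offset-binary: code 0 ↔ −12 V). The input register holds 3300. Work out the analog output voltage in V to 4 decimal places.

LSB = 24 V / 2^12 = 5.859 mV.
V_out = (−12) + 3300 × 0.00585938 V = 7.33594 V.

7.3359 V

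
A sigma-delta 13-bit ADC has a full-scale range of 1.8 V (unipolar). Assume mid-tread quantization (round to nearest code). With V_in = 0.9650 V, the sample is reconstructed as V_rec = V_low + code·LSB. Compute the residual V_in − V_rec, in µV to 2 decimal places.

-39.06 µV

Step size: 1.8 V ÷ 2^13 = 219.73 µV.
Scaled input = 4391.8222 LSBs, so code = 4392.
Code 4392 maps back to 0 + 4392×0.000219727 V = 0.96503906 V.
Difference: -3.90625e-05 V → -39.06 µV.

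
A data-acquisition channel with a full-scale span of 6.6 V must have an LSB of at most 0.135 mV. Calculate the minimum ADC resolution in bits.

Number of steps required ≥ 6.6 V / 0.135 mV = 48888.89.
Need 2^N ≥ 48888.89; 2^15 = 32768, 2^16 = 65536.
Minimum N = 16.

16 bits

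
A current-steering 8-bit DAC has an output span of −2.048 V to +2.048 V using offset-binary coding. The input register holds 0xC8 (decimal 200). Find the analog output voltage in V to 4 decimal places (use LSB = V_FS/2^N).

LSB = 4.096 V / 2^8 = 16.000 mV.
Code 0xC8 = 200 decimal.
V_out = (−2.048) + 200 × 0.016 V = 1.152 V.

1.1520 V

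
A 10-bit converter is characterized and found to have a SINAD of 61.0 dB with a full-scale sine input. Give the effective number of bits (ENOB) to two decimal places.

ENOB = (SINAD − 1.76) / 6.02 = (61.0 − 1.76)/6.02 = 9.841.

9.84 bits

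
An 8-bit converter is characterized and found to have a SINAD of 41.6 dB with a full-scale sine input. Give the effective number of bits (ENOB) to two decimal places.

6.62 bits

ENOB = (SINAD − 1.76) / 6.02 = (41.6 − 1.76)/6.02 = 6.618.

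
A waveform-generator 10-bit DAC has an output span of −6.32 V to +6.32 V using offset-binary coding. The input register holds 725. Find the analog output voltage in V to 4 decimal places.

2.6292 V

LSB = 12.64 V / 2^10 = 12.344 mV.
V_out = (−6.32) + 725 × 0.0123438 V = 2.62922 V.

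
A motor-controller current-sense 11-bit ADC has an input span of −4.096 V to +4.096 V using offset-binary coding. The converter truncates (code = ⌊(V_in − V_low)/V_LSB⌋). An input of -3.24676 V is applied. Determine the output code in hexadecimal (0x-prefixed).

code 0xD4 (decimal 212)

Full-scale span = 8.192 V; LSB = 8.192/2^11 = 4.000 mV.
Input sits at 212.310 steps above V_low.
So the output code is 212.
In hexadecimal (0x-prefixed): 0xD4.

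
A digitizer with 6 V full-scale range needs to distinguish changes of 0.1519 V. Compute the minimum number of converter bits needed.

6 bits

Number of steps required ≥ 6 V / 0.1519 V = 39.50.
Need 2^N ≥ 39.50; 2^5 = 32, 2^6 = 64.
Minimum N = 6.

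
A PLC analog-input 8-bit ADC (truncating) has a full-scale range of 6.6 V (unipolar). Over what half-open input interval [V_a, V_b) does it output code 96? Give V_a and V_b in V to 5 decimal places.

LSB = 6.6/2^8 = 25.781 mV.
V_a = V_low + 96·LSB = 2.475 V; V_b = V_low + 97·LSB = 2.50078 V.

[2.47500 V, 2.50078 V)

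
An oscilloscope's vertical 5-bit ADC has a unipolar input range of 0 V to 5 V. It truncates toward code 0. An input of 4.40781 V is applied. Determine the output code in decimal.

code 28

Full-scale span = 5 V; LSB = 5/2^5 = 156.250 mV.
(4.40781 − 0) / 0.15625 = 28.210 LSBs.
⌊·⌋(28.210) = 28.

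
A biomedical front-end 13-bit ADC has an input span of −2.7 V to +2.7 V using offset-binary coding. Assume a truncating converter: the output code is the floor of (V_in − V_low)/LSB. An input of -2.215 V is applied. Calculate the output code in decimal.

code 735

Full-scale span = 5.4 V; LSB = 5.4/2^13 = 0.659 mV.
Input sits at 735.763 steps above V_low.
⌊·⌋(735.763) = 735.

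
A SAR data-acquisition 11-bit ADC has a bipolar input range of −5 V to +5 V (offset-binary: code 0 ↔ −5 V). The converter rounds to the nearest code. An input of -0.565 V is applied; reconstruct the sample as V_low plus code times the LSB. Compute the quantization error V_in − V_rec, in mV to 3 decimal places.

LSB = 10/2^11 = 4.883 mV.
(-0.565 − (−5))/0.00488281 = 908.2880; round gives code 908.
V_rec = (−5) + 908·0.00488281 = -0.56640625 V.
V_in − V_rec = 0.00140625 V = 1.406 mV.

1.406 mV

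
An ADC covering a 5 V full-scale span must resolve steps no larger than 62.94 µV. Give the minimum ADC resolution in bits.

Number of steps required ≥ 5 V / 62.94 µV = 79440.74.
Need 2^N ≥ 79440.74; 2^16 = 65536, 2^17 = 131072.
Minimum N = 17.

17 bits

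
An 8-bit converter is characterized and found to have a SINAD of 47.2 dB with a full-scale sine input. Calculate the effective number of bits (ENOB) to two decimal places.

7.55 bits

ENOB = (SINAD − 1.76) / 6.02 = (47.2 − 1.76)/6.02 = 7.548.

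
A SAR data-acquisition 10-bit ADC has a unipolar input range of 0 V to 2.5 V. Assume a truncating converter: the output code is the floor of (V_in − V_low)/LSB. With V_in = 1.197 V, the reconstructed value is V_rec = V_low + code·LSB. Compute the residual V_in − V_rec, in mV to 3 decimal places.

0.711 mV

Step size: 2.5 V ÷ 2^10 = 2.441 mV.
(V_in − V_low)/LSB = (1.197 − 0)/0.00244141 = 490.2912 → code 490 (floor).
Reconstructed: 1.1962891 V.
Error = 1.197 − 1.1962891 = 0.000710937 V = 0.711 mV.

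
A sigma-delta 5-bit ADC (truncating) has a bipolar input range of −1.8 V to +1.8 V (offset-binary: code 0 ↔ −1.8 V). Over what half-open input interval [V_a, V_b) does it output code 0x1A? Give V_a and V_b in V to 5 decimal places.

[1.12500 V, 1.23750 V)

LSB = 3.6/2^5 = 112.500 mV.
Code 0x1A = 26 decimal.
V_a = V_low + 26·LSB = 1.125 V; V_b = V_low + 27·LSB = 1.2375 V.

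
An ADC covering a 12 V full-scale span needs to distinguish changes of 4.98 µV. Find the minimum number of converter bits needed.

22 bits

Number of steps required ≥ 12 V / 4.98 µV = 2409638.55.
Need 2^N ≥ 2409638.55; 2^21 = 2097152, 2^22 = 4194304.
Minimum N = 22.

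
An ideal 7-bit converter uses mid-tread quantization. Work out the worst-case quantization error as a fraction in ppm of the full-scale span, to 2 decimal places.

3906.25 ppm

Rounding → worst-case error = ½ LSB = V_FS/2^8, so 1e+06/256 = 3906.25 ppm of full scale.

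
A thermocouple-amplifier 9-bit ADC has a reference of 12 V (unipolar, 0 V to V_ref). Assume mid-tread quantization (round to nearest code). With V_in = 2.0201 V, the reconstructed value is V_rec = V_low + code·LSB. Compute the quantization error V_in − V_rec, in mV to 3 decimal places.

4.475 mV

One LSB is 12 V / 512 = 23.438 mV.
(2.0201 − 0)/0.0234375 = 86.1909; round gives code 86.
V_rec = 0 + 86·0.0234375 = 2.015625 V.
Difference: 0.004475 V → 4.475 mV.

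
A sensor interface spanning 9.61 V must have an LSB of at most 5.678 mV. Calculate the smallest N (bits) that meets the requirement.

Number of steps required ≥ 9.61 V / 5.678 mV = 1692.50.
Need 2^N ≥ 1692.50; 2^10 = 1024, 2^11 = 2048.
Minimum N = 11.

11 bits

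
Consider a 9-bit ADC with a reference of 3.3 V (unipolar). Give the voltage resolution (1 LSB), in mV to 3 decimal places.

Full-scale span = 3.3 V.
LSB = 3.3 / 2^9 = 3.3 / 512 = 0.00644531 V = 6.445 mV.

6.445 mV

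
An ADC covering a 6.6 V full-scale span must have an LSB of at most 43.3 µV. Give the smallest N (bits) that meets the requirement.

Number of steps required ≥ 6.6 V / 43.3 µV = 152424.94.
Need 2^N ≥ 152424.94; 2^17 = 131072, 2^18 = 262144.
Minimum N = 18.

18 bits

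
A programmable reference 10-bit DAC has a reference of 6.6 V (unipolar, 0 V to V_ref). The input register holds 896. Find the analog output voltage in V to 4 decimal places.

5.7750 V

LSB = 6.6 V / 2^10 = 6.445 mV.
V_out = 0 + 896 × 0.00644531 V = 5.775 V.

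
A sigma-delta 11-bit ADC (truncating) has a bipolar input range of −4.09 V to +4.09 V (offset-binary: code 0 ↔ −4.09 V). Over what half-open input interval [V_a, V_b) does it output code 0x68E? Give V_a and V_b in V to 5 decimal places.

[2.61217 V, 2.61616 V)

LSB = 8.18/2^11 = 3.994 mV.
Code 0x68E = 1678 decimal.
V_a = V_low + 1678·LSB = 2.61217 V; V_b = V_low + 1679·LSB = 2.61616 V.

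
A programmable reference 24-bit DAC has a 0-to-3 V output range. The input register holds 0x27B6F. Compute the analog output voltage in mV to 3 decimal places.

LSB = 3 V / 2^24 = 0.18 µV.
Code 0x27B6F = 162671 decimal.
V_out = 0 + 162671 × 1.78814e-07 V = 0.0290878 V.
= 29.088 mV.

29.088 mV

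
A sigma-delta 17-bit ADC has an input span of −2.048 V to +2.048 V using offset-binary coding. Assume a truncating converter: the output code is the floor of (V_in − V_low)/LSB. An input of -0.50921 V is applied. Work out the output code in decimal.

code 49241

Full-scale span = 4.096 V; LSB = 4.096/2^17 = 31.25 µV.
(V_in − V_low)/LSB = (-0.50921 − (−2.048)) / 3.125e-05 = 49241.280.
⌊·⌋(49241.280) = 49241.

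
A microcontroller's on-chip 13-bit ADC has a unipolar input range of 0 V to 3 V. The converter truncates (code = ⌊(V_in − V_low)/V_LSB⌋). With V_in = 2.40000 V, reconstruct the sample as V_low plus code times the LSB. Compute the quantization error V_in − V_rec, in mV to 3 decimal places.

One LSB is 3 V / 8192 = 366.21 µV.
(2.40000 − 0)/0.000366211 = 6553.6000; ⌊·⌋ gives code 6553.
Code 6553 maps back to 0 + 6553×0.000366211 V = 2.3997803 V.
Difference: 0.000219727 V → 0.220 mV.

0.220 mV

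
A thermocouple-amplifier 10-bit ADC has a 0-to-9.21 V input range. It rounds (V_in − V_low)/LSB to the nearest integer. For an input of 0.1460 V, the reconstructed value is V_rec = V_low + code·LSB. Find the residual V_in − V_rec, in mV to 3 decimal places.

2.094 mV

Step size: 9.21 V ÷ 2^10 = 8.994 mV.
(0.1460 − 0)/0.00899414 = 16.2328; round gives code 16.
Reconstructed: 0.14390625 V.
Difference: 0.00209375 V → 2.094 mV.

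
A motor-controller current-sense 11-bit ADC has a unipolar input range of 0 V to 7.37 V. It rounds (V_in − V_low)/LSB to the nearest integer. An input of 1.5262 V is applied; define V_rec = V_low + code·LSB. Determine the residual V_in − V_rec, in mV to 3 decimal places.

0.380 mV

LSB = 7.37/2^11 = 3.599 mV.
Scaled input = 424.1055 LSBs, so code = 424.
V_rec = 0 + 424·0.00359863 = 1.5258203 V.
V_in − V_rec = 0.000379687 V = 0.380 mV.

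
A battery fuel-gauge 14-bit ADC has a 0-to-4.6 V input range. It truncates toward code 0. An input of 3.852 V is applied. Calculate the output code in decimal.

Full-scale span = 4.6 V; LSB = 4.6/2^14 = 280.76 µV.
(V_in − V_low)/LSB = (3.852 − 0) / 0.000280762 = 13719.819.
So the output code is 13719.

code 13719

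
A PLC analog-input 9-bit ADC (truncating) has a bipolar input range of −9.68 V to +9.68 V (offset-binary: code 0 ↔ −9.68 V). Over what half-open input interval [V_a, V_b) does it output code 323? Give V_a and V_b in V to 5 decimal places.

[2.53344 V, 2.57125 V)

LSB = 19.36/2^9 = 37.812 mV.
V_a = V_low + 323·LSB = 2.53344 V; V_b = V_low + 324·LSB = 2.57125 V.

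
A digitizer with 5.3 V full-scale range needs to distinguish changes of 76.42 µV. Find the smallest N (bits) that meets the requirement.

17 bits

Number of steps required ≥ 5.3 V / 76.42 µV = 69353.57.
Need 2^N ≥ 69353.57; 2^16 = 65536, 2^17 = 131072.
Minimum N = 17.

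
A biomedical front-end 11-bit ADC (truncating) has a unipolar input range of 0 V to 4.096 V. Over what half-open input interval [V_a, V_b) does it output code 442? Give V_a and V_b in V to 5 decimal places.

[0.88400 V, 0.88600 V)

LSB = 4.096/2^11 = 2.000 mV.
V_a = V_low + 442·LSB = 0.884 V; V_b = V_low + 443·LSB = 0.886 V.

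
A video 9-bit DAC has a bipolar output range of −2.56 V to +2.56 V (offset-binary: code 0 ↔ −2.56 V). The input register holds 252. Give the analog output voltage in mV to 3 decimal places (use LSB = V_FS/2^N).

LSB = 5.12 V / 2^9 = 10.000 mV.
V_out = (−2.56) + 252 × 0.01 V = -0.04 V.
= -40.000 mV.

-40.000 mV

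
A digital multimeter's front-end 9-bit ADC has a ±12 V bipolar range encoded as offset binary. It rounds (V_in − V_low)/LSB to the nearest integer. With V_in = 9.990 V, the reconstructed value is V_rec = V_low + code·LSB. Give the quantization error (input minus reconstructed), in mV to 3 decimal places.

One LSB is 24 V / 512 = 46.875 mV.
Scaled input = 469.1200 LSBs, so code = 469.
Reconstructed: 9.984375 V.
Error = 9.990 − 9.984375 = 0.005625 V = 5.625 mV.

5.625 mV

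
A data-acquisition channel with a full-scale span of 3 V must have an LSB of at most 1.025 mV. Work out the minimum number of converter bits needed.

12 bits

Number of steps required ≥ 3 V / 1.025 mV = 2926.83.
Need 2^N ≥ 2926.83; 2^11 = 2048, 2^12 = 4096.
Minimum N = 12.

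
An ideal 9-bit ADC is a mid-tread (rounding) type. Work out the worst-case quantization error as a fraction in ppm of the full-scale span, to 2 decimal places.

Rounding → worst-case error = ½ LSB = V_FS/2^10, so 1e+06/1024 = 976.562 ppm of full scale.

976.56 ppm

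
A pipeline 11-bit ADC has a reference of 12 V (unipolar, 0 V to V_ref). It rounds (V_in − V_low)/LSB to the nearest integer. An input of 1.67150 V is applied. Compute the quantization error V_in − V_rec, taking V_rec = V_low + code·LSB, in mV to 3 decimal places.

One LSB is 12 V / 2048 = 5.859 mV.
(V_in − V_low)/LSB = (1.67150 − 0)/0.00585938 = 285.2693 → code 285 (round).
Reconstructed: 1.6699219 V.
Error = 1.67150 − 1.6699219 = 0.00157813 V = 1.578 mV.

1.578 mV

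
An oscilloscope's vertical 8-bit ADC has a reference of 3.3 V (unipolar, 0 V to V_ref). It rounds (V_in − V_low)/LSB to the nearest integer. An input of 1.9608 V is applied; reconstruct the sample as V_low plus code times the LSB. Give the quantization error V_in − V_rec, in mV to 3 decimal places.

LSB = 3.3/2^8 = 12.891 mV.
(V_in − V_low)/LSB = (1.9608 − 0)/0.0128906 = 152.1105 → code 152 (round).
V_rec = 0 + 152·0.0128906 = 1.959375 V.
Difference: 0.001425 V → 1.425 mV.

1.425 mV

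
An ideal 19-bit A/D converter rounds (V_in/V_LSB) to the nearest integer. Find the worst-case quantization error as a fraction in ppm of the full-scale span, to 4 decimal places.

0.9537 ppm

Rounding → worst-case error = ½ LSB = V_FS/2^20, so 1e+06/1048576 = 0.953674 ppm of full scale.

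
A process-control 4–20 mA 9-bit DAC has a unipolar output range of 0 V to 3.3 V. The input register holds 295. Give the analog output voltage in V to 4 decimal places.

1.9014 V

LSB = 3.3 V / 2^9 = 6.445 mV.
V_out = 0 + 295 × 0.00644531 V = 1.90137 V.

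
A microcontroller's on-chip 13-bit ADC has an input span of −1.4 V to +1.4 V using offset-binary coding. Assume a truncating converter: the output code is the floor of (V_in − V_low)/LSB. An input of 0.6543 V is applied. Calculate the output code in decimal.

LSB = 2.8 V / 8192 = 341.80 µV.
(0.6543 − (−1.4)) / 0.000341797 = 6010.295 LSBs.
Floor → code 6010.

code 6010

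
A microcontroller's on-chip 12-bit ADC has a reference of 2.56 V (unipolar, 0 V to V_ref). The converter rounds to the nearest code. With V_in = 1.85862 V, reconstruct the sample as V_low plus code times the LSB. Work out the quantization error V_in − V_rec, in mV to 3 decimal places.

LSB = 2.56/2^12 = 0.625 mV.
(V_in − V_low)/LSB = (1.85862 − 0)/0.000625 = 2973.7920 → code 2974 (round).
Reconstructed: 1.85875 V.
Error = 1.85862 − 1.85875 = -0.00013 V = -0.130 mV.

-0.130 mV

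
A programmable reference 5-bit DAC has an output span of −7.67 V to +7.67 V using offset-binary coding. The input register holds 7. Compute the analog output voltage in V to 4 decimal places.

LSB = 15.34 V / 2^5 = 479.375 mV.
V_out = (−7.67) + 7 × 0.479375 V = -4.31438 V.

-4.3144 V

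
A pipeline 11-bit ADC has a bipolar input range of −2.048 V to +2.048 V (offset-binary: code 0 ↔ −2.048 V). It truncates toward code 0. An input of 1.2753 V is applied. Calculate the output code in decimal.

With 2048 levels over 4.096 V, one step is 2.000 mV.
(1.2753 − (−2.048)) / 0.002 = 1661.650 LSBs.
Floor → code 1661.

code 1661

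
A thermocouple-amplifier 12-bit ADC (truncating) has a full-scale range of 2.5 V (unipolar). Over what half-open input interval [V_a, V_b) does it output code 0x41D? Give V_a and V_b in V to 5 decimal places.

LSB = 2.5/2^12 = 0.610 mV.
Code 0x41D = 1053 decimal.
V_a = V_low + 1053·LSB = 0.6427 V; V_b = V_low + 1054·LSB = 0.643311 V.

[0.64270 V, 0.64331 V)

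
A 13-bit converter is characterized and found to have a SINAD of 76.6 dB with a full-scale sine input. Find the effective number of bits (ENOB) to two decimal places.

12.43 bits

ENOB = (SINAD − 1.76) / 6.02 = (76.6 − 1.76)/6.02 = 12.432.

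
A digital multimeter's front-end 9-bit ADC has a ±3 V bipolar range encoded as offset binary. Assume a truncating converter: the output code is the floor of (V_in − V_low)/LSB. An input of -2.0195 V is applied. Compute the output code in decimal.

Full-scale span = 6 V; LSB = 6/2^9 = 11.719 mV.
Input sits at 83.669 steps above V_low.
⌊·⌋(83.669) = 83.

code 83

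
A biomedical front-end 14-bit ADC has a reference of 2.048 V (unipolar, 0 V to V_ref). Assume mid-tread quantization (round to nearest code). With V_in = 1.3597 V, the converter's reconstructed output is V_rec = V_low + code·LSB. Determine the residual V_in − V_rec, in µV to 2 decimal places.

Step size: 2.048 V ÷ 2^14 = 125.00 µV.
(1.3597 − 0)/0.000125 = 10877.6000; round gives code 10878.
V_rec = 0 + 10878·0.000125 = 1.35975 V.
Error = 1.3597 − 1.35975 = -5e-05 V = -50.00 µV.

-50.00 µV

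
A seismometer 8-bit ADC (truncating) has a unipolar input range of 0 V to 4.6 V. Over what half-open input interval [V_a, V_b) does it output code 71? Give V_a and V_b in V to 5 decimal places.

LSB = 4.6/2^8 = 17.969 mV.
V_a = V_low + 71·LSB = 1.27578 V; V_b = V_low + 72·LSB = 1.29375 V.

[1.27578 V, 1.29375 V)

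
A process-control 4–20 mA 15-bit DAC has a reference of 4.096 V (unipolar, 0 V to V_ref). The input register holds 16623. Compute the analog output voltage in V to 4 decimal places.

2.0779 V

LSB = 4.096 V / 2^15 = 125.00 µV.
V_out = 0 + 16623 × 0.000125 V = 2.07788 V.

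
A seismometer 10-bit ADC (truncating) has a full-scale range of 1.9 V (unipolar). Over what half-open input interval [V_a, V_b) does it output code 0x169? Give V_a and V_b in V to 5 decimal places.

[0.66982 V, 0.67168 V)

LSB = 1.9/2^10 = 1.855 mV.
Code 0x169 = 361 decimal.
V_a = V_low + 361·LSB = 0.669824 V; V_b = V_low + 362·LSB = 0.67168 V.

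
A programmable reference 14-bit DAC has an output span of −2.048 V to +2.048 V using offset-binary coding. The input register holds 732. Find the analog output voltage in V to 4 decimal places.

-1.8650 V

LSB = 4.096 V / 2^14 = 250.00 µV.
V_out = (−2.048) + 732 × 0.00025 V = -1.865 V.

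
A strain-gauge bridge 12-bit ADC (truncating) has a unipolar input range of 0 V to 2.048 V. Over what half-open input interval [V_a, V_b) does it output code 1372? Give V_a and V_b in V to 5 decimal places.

[0.68600 V, 0.68650 V)

LSB = 2.048/2^12 = 0.500 mV.
V_a = V_low + 1372·LSB = 0.686 V; V_b = V_low + 1373·LSB = 0.6865 V.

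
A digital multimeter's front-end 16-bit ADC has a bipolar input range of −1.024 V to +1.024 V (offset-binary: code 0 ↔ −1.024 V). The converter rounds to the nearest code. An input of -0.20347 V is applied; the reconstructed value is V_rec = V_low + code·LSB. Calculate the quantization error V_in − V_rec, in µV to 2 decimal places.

-1.25 µV

One LSB is 2.048 V / 65536 = 31.25 µV.
(V_in − V_low)/LSB = (-0.20347 − (−1.024))/3.125e-05 = 26256.9600 → code 26257 (round).
Reconstructed: -0.20346875 V.
Difference: -1.25e-06 V → -1.25 µV.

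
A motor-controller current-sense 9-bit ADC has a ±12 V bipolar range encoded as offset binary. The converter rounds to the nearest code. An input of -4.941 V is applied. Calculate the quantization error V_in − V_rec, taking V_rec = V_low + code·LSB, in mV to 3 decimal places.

-19.125 mV

LSB = 24/2^9 = 46.875 mV.
(V_in − V_low)/LSB = (-4.941 − (−12))/0.046875 = 150.5920 → code 151 (round).
Code 151 maps back to (−12) + 151×0.046875 V = -4.921875 V.
Error = -4.941 − (−4.921875) = -0.019125 V = -19.125 mV.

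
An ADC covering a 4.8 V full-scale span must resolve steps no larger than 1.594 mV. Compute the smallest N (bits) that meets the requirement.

12 bits

Number of steps required ≥ 4.8 V / 1.594 mV = 3011.29.
Need 2^N ≥ 3011.29; 2^11 = 2048, 2^12 = 4096.
Minimum N = 12.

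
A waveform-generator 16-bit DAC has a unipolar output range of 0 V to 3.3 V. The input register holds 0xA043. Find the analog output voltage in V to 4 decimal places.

2.0659 V

LSB = 3.3 V / 2^16 = 50.35 µV.
Code 0xA043 = 41027 decimal.
V_out = 0 + 41027 × 5.0354e-05 V = 2.06587 V.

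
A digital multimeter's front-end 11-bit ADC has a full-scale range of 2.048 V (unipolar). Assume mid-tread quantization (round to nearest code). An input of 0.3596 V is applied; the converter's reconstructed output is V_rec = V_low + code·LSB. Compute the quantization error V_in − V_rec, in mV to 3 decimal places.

-0.400 mV

LSB = 2.048/2^11 = 1.000 mV.
(V_in − V_low)/LSB = (0.3596 − 0)/0.001 = 359.6000 → code 360 (round).
Code 360 maps back to 0 + 360×0.001 V = 0.36 V.
Difference: -0.0004 V → -0.400 mV.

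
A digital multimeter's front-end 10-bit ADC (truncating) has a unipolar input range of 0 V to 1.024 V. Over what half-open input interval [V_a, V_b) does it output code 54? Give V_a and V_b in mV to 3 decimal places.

[54.000 mV, 55.000 mV)

LSB = 1.024/2^10 = 1.000 mV.
V_a = V_low + 54·LSB = 0.054 V; V_b = V_low + 55·LSB = 0.055 V.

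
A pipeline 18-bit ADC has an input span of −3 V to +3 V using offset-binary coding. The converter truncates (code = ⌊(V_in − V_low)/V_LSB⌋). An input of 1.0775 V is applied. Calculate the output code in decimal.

code 178148

With 262144 levels over 6 V, one step is 22.89 µV.
(1.0775 − (−3)) / 2.28882e-05 = 178148.693 LSBs.
Floor → code 178148.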